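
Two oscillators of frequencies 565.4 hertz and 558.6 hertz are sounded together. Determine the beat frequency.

6.8 Hz

f_beat = |f₁ − f₂|.
|565.4 − 558.6| = 6.8 Hz.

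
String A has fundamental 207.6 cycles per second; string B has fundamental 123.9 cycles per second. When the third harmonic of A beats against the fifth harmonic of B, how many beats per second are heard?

3.3 Hz

Third harmonic of the first: 3·207.6 = 622.8 Hz.
Fifth harmonic of the second: 5·123.9 = 619.5 Hz.
f_beat = |622.8 − 619.5| = 3.3 Hz.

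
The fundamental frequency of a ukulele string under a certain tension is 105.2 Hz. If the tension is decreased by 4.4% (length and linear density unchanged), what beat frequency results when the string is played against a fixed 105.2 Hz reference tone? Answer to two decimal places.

For a string, f ∝ √T, so the new frequency is 105.2·√0.956 = 102.8596 Hz.
f_beat = |102.8596 − 105.2| = 2.34 Hz.

2.34 Hz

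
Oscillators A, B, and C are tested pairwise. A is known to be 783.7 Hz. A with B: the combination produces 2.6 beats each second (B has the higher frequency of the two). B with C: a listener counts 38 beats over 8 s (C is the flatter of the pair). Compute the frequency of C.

781.55 Hz

B is above A, so f_B = 783.7 + 2.6 = 786.3 Hz.
B–C: Beat frequency = 38/8 = 4.75 Hz.
C is below B, so f_C = 786.3 − 4.75 = 781.55 Hz.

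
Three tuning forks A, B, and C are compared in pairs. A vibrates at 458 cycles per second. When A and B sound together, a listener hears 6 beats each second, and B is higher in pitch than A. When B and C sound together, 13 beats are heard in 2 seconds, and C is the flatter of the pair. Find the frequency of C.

B is above A, so f_B = 458 + 6 = 464 Hz.
B–C: Beat frequency = 13/2 = 6.5 Hz.
C is below B, so f_C = 464 − 6.5 = 457.5 Hz.

457.5 Hz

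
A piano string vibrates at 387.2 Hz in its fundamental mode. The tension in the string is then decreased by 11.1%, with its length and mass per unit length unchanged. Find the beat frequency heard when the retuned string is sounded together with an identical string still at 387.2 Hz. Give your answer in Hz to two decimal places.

22.12 Hz

For a string, f ∝ √T, so the new frequency is 387.2·√0.889 = 365.0785 Hz.
f_beat = |365.0785 − 387.2| = 22.12 Hz.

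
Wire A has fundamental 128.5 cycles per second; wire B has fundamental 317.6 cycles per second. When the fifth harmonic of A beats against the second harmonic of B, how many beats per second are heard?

7.3 Hz

Fifth harmonic of the first: 5·128.5 = 642.5 Hz.
Second harmonic of the second: 2·317.6 = 635.2 Hz.
f_beat = |642.5 − 635.2| = 7.3 Hz.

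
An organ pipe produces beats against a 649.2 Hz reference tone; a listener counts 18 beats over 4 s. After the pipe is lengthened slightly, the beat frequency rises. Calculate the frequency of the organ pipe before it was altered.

Beat frequency = 18/4 = 4.5 Hz.
|f − 649.2| = 4.5, so the organ pipe was at either 644.7 Hz or 653.7 Hz.
A longer pipe has a lower fundamental; the adjustment lowers the organ pipe's frequency.
The beat rate rose, so the adjustment moved the organ pipe further from 649.2 Hz — it was already below the reference.

644.7 Hz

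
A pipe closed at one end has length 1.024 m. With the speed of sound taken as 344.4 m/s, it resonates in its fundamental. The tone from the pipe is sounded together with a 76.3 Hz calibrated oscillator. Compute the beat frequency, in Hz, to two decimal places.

7.78 Hz

Closed pipe (odd harmonics): f_n = n·v/(4L) = 1·344.4/(4·1.024) = 84.0820 Hz.
f_beat = |84.0820 − 76.3| = 7.78 Hz.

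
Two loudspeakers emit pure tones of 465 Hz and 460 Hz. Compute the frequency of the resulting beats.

5 Hz

Beats arise from superposition of two nearby frequencies; the beat rate is |f₁ − f₂|.
|465 − 460| = 5 Hz.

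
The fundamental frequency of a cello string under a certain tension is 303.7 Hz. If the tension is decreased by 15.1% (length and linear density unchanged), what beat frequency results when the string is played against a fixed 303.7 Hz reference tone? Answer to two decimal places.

23.87 Hz

For a string, f ∝ √T, so the new frequency is 303.7·√0.849 = 279.8328 Hz.
f_beat = |279.8328 − 303.7| = 23.87 Hz.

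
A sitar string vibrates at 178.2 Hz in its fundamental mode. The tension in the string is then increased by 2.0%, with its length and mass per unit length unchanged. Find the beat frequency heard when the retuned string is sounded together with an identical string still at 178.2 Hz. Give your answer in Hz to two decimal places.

For a string, f ∝ √T, so the new frequency is 178.2·√1.020 = 179.9732 Hz.
f_beat = |179.9732 − 178.2| = 1.77 Hz.

1.77 Hz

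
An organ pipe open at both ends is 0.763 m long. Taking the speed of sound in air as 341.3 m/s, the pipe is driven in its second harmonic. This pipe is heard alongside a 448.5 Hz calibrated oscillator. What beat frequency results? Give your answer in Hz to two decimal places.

Open pipe: f_n = n·v/(2L) = 2·341.3/(2·0.763) = 447.3132 Hz.
f_beat = |447.3132 − 448.5| = 1.19 Hz.

1.19 Hz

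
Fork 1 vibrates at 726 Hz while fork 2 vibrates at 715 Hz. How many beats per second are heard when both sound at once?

11 Hz

The beat frequency equals the magnitude of the frequency difference.
|726 − 715| = 11 Hz.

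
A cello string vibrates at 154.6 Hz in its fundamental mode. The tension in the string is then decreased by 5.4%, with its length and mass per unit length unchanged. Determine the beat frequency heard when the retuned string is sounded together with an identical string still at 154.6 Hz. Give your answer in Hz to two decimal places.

4.23 Hz

For a string, f ∝ √T, so the new frequency is 154.6·√0.946 = 150.3679 Hz.
f_beat = |150.3679 − 154.6| = 4.23 Hz.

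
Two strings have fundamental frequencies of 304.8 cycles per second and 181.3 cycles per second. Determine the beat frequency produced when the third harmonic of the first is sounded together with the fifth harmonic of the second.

7.9 Hz

Third harmonic of the first: 3·304.8 = 914.4 Hz.
Fifth harmonic of the second: 5·181.3 = 906.5 Hz.
f_beat = |914.4 − 906.5| = 7.9 Hz.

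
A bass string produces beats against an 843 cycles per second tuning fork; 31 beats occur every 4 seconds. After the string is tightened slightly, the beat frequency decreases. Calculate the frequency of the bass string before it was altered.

835.25 Hz

Beat frequency = 31/4 = 7.75 Hz.
|f − 843| = 7.75, so the bass string was at either 835.25 Hz or 850.75 Hz.
Increasing tension raises a string's frequency; the adjustment raises the bass string's frequency.
The beat rate fell, so the adjustment moved the bass string toward 843 Hz — it must have started below the reference.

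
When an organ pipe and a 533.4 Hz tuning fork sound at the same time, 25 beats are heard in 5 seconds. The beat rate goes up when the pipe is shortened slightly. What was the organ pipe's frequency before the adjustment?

538.4 Hz

Beat frequency = 25/5 = 5 Hz.
|f − 533.4| = 5, so the organ pipe was at either 528.4 Hz or 538.4 Hz.
A shorter pipe has a higher fundamental; the adjustment raises the organ pipe's frequency.
The beat rate rose, so the adjustment moved the organ pipe further from 533.4 Hz — it was already above the reference.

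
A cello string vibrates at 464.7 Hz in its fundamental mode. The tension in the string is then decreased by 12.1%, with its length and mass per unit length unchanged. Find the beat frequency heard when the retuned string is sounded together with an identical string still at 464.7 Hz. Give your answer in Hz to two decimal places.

For a string, f ∝ √T, so the new frequency is 464.7·√0.879 = 435.6795 Hz.
f_beat = |435.6795 − 464.7| = 29.02 Hz.

29.02 Hz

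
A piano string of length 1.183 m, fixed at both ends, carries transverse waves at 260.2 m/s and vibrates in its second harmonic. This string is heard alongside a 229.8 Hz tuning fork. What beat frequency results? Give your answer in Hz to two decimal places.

9.85 Hz

For a string fixed at both ends, f_n = n·v/(2L) = 2·260.2/(2·1.183) = 219.9493 Hz.
f_beat = |219.9493 − 229.8| = 9.85 Hz.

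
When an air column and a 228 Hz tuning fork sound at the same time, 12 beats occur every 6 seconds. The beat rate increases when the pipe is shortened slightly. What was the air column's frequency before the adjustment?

Beat frequency = 12/6 = 2 Hz.
|f − 228| = 2, so the air column was at either 226 Hz or 230 Hz.
A shorter pipe has a higher fundamental; the adjustment raises the air column's frequency.
The beat rate rose, so the adjustment moved the air column further from 228 Hz — it was already above the reference.

230 Hz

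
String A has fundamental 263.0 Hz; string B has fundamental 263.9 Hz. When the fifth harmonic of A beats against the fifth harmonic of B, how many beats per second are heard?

Fifth harmonic of the first: 5·263.0 = 1315.0 Hz.
Fifth harmonic of the second: 5·263.9 = 1319.5 Hz.
f_beat = |1315.0 − 1319.5| = 4.5 Hz.

4.5 Hz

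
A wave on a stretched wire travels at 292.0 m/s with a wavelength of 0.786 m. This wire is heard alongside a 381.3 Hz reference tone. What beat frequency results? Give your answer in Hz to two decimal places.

9.80 Hz

Source frequency f = v/λ = 292.0/0.786 = 371.5013 Hz.
f_beat = |371.5013 − 381.3| = 9.80 Hz.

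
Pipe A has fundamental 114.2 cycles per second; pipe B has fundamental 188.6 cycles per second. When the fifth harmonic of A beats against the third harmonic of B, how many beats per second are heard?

5.2 Hz

Fifth harmonic of the first: 5·114.2 = 571.0 Hz.
Third harmonic of the second: 3·188.6 = 565.8 Hz.
f_beat = |571.0 − 565.8| = 5.2 Hz.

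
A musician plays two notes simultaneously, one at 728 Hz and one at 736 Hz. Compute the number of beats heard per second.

f_beat = |f₁ − f₂|.
|728 − 736| = 8 Hz.

8 Hz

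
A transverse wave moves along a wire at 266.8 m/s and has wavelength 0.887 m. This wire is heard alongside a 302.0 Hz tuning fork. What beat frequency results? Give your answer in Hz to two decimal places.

Source frequency f = v/λ = 266.8/0.887 = 300.7892 Hz.
f_beat = |300.7892 − 302.0| = 1.21 Hz.

1.21 Hz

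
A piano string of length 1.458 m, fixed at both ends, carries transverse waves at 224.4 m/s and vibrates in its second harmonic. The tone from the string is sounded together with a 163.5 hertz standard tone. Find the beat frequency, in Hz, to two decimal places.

9.59 Hz

For a string fixed at both ends, f_n = n·v/(2L) = 2·224.4/(2·1.458) = 153.9095 Hz.
f_beat = |153.9095 − 163.5| = 9.59 Hz.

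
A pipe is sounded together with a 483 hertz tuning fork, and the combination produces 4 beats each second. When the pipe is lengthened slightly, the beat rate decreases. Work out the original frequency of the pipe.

487 Hz

|f − 483| = 4, so the pipe was at either 479 Hz or 487 Hz.
A longer pipe has a lower fundamental; the adjustment lowers the pipe's frequency.
The beat rate fell, so the adjustment moved the pipe toward 483 Hz — it must have started above the reference.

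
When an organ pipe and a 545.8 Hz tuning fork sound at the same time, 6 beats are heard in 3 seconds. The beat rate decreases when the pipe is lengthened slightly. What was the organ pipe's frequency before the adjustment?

547.8 Hz

Beat frequency = 6/3 = 2 Hz.
|f − 545.8| = 2, so the organ pipe was at either 543.8 Hz or 547.8 Hz.
A longer pipe has a lower fundamental; the adjustment lowers the organ pipe's frequency.
The beat rate fell, so the adjustment moved the organ pipe toward 545.8 Hz — it must have started above the reference.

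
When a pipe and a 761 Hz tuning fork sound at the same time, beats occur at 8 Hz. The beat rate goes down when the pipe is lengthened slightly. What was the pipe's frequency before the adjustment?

|f − 761| = 8, so the pipe was at either 753 Hz or 769 Hz.
A longer pipe has a lower fundamental; the adjustment lowers the pipe's frequency.
The beat rate fell, so the adjustment moved the pipe toward 761 Hz — it must have started above the reference.

769 Hz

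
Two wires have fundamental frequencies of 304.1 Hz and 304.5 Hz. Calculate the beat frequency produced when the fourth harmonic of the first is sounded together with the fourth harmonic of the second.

Fourth harmonic of the first: 4·304.1 = 1216.4 Hz.
Fourth harmonic of the second: 4·304.5 = 1218.0 Hz.
f_beat = |1216.4 − 1218.0| = 1.6 Hz.

1.6 Hz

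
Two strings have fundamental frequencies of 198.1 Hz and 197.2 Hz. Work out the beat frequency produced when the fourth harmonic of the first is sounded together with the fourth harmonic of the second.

3.6 Hz

Fourth harmonic of the first: 4·198.1 = 792.4 Hz.
Fourth harmonic of the second: 4·197.2 = 788.8 Hz.
f_beat = |792.4 − 788.8| = 3.6 Hz.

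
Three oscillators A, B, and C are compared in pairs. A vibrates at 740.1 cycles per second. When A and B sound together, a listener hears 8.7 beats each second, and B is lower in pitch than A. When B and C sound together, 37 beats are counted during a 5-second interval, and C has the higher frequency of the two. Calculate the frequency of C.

B is below A, so f_B = 740.1 − 8.7 = 731.4 Hz.
B–C: Beat frequency = 37/5 = 7.4 Hz.
C is above B, so f_C = 731.4 + 7.4 = 738.8 Hz.

738.8 Hz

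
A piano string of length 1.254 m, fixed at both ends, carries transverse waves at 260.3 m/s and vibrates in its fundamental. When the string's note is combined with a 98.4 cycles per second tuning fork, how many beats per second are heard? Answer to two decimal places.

For a string fixed at both ends, f_n = n·v/(2L) = 1·260.3/(2·1.254) = 103.7879 Hz.
f_beat = |103.7879 − 98.4| = 5.39 Hz.

5.39 Hz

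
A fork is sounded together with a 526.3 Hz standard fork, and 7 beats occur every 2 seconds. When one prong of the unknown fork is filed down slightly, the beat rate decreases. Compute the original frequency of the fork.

522.8 Hz

Beat frequency = 7/2 = 3.5 Hz.
|f − 526.3| = 3.5, so the fork was at either 522.8 Hz or 529.8 Hz.
Filing a prong removes mass and raises the fork's frequency; the adjustment raises the fork's frequency.
The beat rate fell, so the adjustment moved the fork toward 526.3 Hz — it must have started below the reference.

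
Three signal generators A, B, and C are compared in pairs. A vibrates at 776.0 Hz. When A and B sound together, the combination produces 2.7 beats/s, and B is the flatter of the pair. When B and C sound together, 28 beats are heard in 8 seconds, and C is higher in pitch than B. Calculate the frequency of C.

776.8 Hz

B is below A, so f_B = 776.0 − 2.7 = 773.3 Hz.
B–C: Beat frequency = 28/8 = 3.5 Hz.
C is above B, so f_C = 773.3 + 3.5 = 776.8 Hz.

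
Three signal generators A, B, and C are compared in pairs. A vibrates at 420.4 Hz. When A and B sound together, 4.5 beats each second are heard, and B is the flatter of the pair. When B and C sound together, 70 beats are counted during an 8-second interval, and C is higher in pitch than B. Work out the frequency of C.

B is below A, so f_B = 420.4 − 4.5 = 415.9 Hz.
B–C: Beat frequency = 70/8 = 8.75 Hz.
C is above B, so f_C = 415.9 + 8.75 = 424.65 Hz.

424.65 Hz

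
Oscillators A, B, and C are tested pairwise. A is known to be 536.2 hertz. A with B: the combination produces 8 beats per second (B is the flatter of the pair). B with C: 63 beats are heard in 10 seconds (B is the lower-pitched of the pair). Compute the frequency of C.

534.5 Hz

B is below A, so f_B = 536.2 − 8 = 528.2 Hz.
B–C: Beat frequency = 63/10 = 6.3 Hz.
C is above B, so f_C = 528.2 + 6.3 = 534.5 Hz.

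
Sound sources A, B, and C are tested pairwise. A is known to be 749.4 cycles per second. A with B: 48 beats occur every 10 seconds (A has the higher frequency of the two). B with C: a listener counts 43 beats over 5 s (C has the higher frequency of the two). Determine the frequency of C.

753.2 Hz

A–B: Beat frequency = 48/10 = 4.8 Hz.
B is below A, so f_B = 749.4 − 4.8 = 744.6 Hz.
B–C: Beat frequency = 43/5 = 8.6 Hz.
C is above B, so f_C = 744.6 + 8.6 = 753.2 Hz.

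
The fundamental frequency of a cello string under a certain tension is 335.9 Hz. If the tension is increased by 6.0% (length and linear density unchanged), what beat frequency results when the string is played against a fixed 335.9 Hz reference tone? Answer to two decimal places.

For a string, f ∝ √T, so the new frequency is 335.9·√1.060 = 345.8302 Hz.
f_beat = |345.8302 − 335.9| = 9.93 Hz.

9.93 Hz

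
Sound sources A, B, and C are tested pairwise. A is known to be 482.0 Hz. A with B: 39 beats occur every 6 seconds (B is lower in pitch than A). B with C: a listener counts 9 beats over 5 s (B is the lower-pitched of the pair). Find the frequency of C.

477.3 Hz

A–B: Beat frequency = 39/6 = 6.5 Hz.
B is below A, so f_B = 482.0 − 6.5 = 475.5 Hz.
B–C: Beat frequency = 9/5 = 1.8 Hz.
C is above B, so f_C = 475.5 + 1.8 = 477.3 Hz.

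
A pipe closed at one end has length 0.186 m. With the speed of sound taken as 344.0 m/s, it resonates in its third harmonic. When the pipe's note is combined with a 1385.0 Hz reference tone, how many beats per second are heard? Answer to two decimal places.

Closed pipe (odd harmonics): f_n = n·v/(4L) = 3·344.0/(4·0.186) = 1387.0968 Hz.
f_beat = |1387.0968 − 1385.0| = 2.10 Hz.

2.10 Hz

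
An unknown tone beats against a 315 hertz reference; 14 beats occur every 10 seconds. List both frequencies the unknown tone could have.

313.6 Hz or 316.4 Hz

Beat frequency = 14/10 = 1.4 Hz.
|f − 315| = 1.4, so f = 315 ± 1.4.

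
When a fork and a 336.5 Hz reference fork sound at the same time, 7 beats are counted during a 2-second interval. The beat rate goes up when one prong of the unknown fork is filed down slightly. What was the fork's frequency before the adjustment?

Beat frequency = 7/2 = 3.5 Hz.
|f − 336.5| = 3.5, so the fork was at either 333 Hz or 340 Hz.
Filing a prong removes mass and raises the fork's frequency; the adjustment raises the fork's frequency.
The beat rate rose, so the adjustment moved the fork further from 336.5 Hz — it was already above the reference.

340 Hz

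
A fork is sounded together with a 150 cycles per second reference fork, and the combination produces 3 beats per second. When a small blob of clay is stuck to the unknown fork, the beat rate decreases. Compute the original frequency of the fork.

153 Hz

|f − 150| = 3, so the fork was at either 147 Hz or 153 Hz.
Adding mass to a fork lowers its frequency; the adjustment lowers the fork's frequency.
The beat rate fell, so the adjustment moved the fork toward 150 Hz — it must have started above the reference.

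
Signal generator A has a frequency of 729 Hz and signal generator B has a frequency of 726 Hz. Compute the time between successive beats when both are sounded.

0.333 s

f_beat = |729 − 726| = 3 Hz.
Beat period T = 1 / f_beat = 1 / 3 s.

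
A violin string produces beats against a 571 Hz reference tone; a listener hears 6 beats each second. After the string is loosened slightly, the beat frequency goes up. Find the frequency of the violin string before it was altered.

|f − 571| = 6, so the violin string was at either 565 Hz or 577 Hz.
Reducing tension lowers a string's frequency; the adjustment lowers the violin string's frequency.
The beat rate rose, so the adjustment moved the violin string further from 571 Hz — it was already below the reference.

565 Hz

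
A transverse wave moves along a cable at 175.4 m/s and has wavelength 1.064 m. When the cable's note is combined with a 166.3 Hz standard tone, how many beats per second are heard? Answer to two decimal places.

1.45 Hz

Source frequency f = v/λ = 175.4/1.064 = 164.8496 Hz.
f_beat = |164.8496 − 166.3| = 1.45 Hz.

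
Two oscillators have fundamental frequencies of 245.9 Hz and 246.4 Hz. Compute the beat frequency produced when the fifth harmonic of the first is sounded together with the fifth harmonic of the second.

2.5 Hz

Fifth harmonic of the first: 5·245.9 = 1229.5 Hz.
Fifth harmonic of the second: 5·246.4 = 1232.0 Hz.
f_beat = |1229.5 − 1232.0| = 2.5 Hz.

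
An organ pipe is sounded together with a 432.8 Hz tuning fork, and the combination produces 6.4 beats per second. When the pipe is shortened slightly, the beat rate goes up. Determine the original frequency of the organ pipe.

439.2 Hz

|f − 432.8| = 6.4, so the organ pipe was at either 426.4 Hz or 439.2 Hz.
A shorter pipe has a higher fundamental; the adjustment raises the organ pipe's frequency.
The beat rate rose, so the adjustment moved the organ pipe further from 432.8 Hz — it was already above the reference.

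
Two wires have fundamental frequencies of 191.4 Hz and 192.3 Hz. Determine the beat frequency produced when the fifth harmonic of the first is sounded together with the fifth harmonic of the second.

4.5 Hz

Fifth harmonic of the first: 5·191.4 = 957.0 Hz.
Fifth harmonic of the second: 5·192.3 = 961.5 Hz.
f_beat = |957.0 − 961.5| = 4.5 Hz.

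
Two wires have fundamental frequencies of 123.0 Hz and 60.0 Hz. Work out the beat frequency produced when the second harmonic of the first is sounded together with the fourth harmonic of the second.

Second harmonic of the first: 2·123.0 = 246.0 Hz.
Fourth harmonic of the second: 4·60.0 = 240.0 Hz.
f_beat = |246.0 − 240.0| = 6.0 Hz.

6.0 Hz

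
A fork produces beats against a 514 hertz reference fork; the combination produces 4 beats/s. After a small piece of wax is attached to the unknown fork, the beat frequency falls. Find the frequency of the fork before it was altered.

518 Hz

|f − 514| = 4, so the fork was at either 510 Hz or 518 Hz.
Loading a fork with wax lowers its frequency; the adjustment lowers the fork's frequency.
The beat rate fell, so the adjustment moved the fork toward 514 Hz — it must have started above the reference.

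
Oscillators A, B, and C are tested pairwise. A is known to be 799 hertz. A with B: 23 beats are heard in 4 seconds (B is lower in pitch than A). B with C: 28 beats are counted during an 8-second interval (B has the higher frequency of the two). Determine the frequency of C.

A–B: Beat frequency = 23/4 = 5.75 Hz.
B is below A, so f_B = 799 − 5.75 = 793.25 Hz.
B–C: Beat frequency = 28/8 = 3.5 Hz.
C is below B, so f_C = 793.25 − 3.5 = 789.75 Hz.

789.75 Hz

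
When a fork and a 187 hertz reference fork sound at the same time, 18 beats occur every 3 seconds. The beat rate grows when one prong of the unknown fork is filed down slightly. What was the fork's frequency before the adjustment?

193 Hz

Beat frequency = 18/3 = 6 Hz.
|f − 187| = 6, so the fork was at either 181 Hz or 193 Hz.
Filing a prong removes mass and raises the fork's frequency; the adjustment raises the fork's frequency.
The beat rate rose, so the adjustment moved the fork further from 187 Hz — it was already above the reference.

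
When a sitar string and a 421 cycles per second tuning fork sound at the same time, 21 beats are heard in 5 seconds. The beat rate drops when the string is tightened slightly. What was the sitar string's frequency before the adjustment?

Beat frequency = 21/5 = 4.2 Hz.
|f − 421| = 4.2, so the sitar string was at either 416.8 Hz or 425.2 Hz.
Increasing tension raises a string's frequency; the adjustment raises the sitar string's frequency.
The beat rate fell, so the adjustment moved the sitar string toward 421 Hz — it must have started below the reference.

416.8 Hz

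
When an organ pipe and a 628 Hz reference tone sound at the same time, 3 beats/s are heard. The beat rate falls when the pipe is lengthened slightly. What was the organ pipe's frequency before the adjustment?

|f − 628| = 3, so the organ pipe was at either 625 Hz or 631 Hz.
A longer pipe has a lower fundamental; the adjustment lowers the organ pipe's frequency.
The beat rate fell, so the adjustment moved the organ pipe toward 628 Hz — it must have started above the reference.

631 Hz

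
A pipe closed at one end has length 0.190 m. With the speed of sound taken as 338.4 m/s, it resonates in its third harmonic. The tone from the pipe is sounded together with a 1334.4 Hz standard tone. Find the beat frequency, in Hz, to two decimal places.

Closed pipe (odd harmonics): f_n = n·v/(4L) = 3·338.4/(4·0.190) = 1335.7895 Hz.
f_beat = |1335.7895 − 1334.4| = 1.39 Hz.

1.39 Hz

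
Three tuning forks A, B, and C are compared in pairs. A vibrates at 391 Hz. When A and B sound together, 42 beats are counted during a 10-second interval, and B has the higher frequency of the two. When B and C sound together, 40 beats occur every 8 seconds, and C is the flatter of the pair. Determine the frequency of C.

390.2 Hz

A–B: Beat frequency = 42/10 = 4.2 Hz.
B is above A, so f_B = 391 + 4.2 = 395.2 Hz.
B–C: Beat frequency = 40/8 = 5 Hz.
C is below B, so f_C = 395.2 − 5 = 390.2 Hz.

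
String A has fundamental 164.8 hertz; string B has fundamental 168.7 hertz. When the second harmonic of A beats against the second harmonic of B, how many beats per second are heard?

7.8 Hz

Second harmonic of the first: 2·164.8 = 329.6 Hz.
Second harmonic of the second: 2·168.7 = 337.4 Hz.
f_beat = |329.6 − 337.4| = 7.8 Hz.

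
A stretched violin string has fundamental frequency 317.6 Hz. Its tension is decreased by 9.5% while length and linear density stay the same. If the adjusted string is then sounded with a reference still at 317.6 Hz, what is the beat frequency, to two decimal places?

For a string, f ∝ √T, so the new frequency is 317.6·√0.905 = 302.1376 Hz.
f_beat = |302.1376 − 317.6| = 15.46 Hz.

15.46 Hz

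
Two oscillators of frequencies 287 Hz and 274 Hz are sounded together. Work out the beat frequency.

13 Hz

Beats arise from superposition of two nearby frequencies; the beat rate is |f₁ − f₂|.
|287 − 274| = 13 Hz.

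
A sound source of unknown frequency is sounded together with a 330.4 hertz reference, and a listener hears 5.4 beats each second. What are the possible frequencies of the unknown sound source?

325 Hz or 335.8 Hz

|f − 330.4| = 5.4, so f = 330.4 ± 5.4.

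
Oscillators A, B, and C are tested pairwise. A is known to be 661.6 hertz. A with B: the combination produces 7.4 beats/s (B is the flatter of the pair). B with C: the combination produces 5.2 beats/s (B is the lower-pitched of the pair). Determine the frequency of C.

659.4 Hz

B is below A, so f_B = 661.6 − 7.4 = 654.2 Hz.
C is above B, so f_C = 654.2 + 5.2 = 659.4 Hz.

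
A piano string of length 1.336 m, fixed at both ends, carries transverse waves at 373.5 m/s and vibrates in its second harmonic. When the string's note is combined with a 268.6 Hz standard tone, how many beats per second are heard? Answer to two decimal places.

For a string fixed at both ends, f_n = n·v/(2L) = 2·373.5/(2·1.336) = 279.5659 Hz.
f_beat = |279.5659 − 268.6| = 10.97 Hz.

10.97 Hz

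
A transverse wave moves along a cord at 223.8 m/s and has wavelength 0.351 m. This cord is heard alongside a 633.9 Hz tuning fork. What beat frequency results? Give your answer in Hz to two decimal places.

Source frequency f = v/λ = 223.8/0.351 = 637.6068 Hz.
f_beat = |637.6068 − 633.9| = 3.71 Hz.

3.71 Hz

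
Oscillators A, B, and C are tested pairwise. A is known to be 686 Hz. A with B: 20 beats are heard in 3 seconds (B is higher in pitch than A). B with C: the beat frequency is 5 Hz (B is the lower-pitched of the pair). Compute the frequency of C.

A–B: Beat frequency = 20/3 = 6.6667 Hz.
B is above A, so f_B = 686 + 6.6667 = 692.6667 Hz.
C is above B, so f_C = 692.6667 + 5 = 697.6667 Hz.

697.6667 Hz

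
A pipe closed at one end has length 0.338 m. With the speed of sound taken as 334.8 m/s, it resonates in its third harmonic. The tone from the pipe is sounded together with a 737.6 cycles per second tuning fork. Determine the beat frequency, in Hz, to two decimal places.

5.30 Hz

Closed pipe (odd harmonics): f_n = n·v/(4L) = 3·334.8/(4·0.338) = 742.8994 Hz.
f_beat = |742.8994 − 737.6| = 5.30 Hz.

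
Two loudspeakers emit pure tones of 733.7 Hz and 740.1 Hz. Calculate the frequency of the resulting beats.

Beats arise from superposition of two nearby frequencies; the beat rate is |f₁ − f₂|.
|733.7 − 740.1| = 6.4 Hz.

6.4 Hz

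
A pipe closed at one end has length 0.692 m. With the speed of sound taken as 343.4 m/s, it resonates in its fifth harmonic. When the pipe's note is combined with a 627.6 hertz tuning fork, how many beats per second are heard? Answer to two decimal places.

7.30 Hz

Closed pipe (odd harmonics): f_n = n·v/(4L) = 5·343.4/(4·0.692) = 620.3035 Hz.
f_beat = |620.3035 − 627.6| = 7.30 Hz.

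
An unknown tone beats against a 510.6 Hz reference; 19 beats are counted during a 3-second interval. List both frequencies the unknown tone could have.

Beat frequency = 19/3 = 6.3333 Hz.
|f − 510.6| = 6.3333, so f = 510.6 ± 6.3333.

504.2667 Hz or 516.9333 Hz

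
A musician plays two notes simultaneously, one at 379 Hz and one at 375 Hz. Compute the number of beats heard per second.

f_beat = |f₁ − f₂|.
|379 − 375| = 4 Hz.

4 Hz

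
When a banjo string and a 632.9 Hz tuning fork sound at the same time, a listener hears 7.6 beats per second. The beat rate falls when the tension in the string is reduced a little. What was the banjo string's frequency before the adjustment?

640.5 Hz

|f − 632.9| = 7.6, so the banjo string was at either 625.3 Hz or 640.5 Hz.
Lower tension means lower frequency; the adjustment lowers the banjo string's frequency.
The beat rate fell, so the adjustment moved the banjo string toward 632.9 Hz — it must have started above the reference.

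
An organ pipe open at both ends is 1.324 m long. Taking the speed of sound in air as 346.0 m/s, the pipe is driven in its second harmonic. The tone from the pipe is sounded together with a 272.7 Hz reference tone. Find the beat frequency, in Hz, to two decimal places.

11.37 Hz

Open pipe: f_n = n·v/(2L) = 2·346.0/(2·1.324) = 261.3293 Hz.
f_beat = |261.3293 − 272.7| = 11.37 Hz.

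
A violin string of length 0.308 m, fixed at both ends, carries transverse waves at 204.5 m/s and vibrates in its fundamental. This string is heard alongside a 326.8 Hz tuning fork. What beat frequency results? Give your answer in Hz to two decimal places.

For a string fixed at both ends, f_n = n·v/(2L) = 1·204.5/(2·0.308) = 331.9805 Hz.
f_beat = |331.9805 − 326.8| = 5.18 Hz.

5.18 Hz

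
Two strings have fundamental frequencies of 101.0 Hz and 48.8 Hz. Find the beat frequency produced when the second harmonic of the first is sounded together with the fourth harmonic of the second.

6.8 Hz

Second harmonic of the first: 2·101.0 = 202.0 Hz.
Fourth harmonic of the second: 4·48.8 = 195.2 Hz.
f_beat = |202.0 − 195.2| = 6.8 Hz.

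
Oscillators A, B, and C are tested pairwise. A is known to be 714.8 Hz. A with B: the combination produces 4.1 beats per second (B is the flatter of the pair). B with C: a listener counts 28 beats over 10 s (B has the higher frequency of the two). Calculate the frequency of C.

707.9 Hz

B is below A, so f_B = 714.8 − 4.1 = 710.7 Hz.
B–C: Beat frequency = 28/10 = 2.8 Hz.
C is below B, so f_C = 710.7 − 2.8 = 707.9 Hz.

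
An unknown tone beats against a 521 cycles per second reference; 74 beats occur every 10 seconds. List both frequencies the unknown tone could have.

Beat frequency = 74/10 = 7.4 Hz.
|f − 521| = 7.4, so f = 521 ± 7.4.

513.6 Hz or 528.4 Hz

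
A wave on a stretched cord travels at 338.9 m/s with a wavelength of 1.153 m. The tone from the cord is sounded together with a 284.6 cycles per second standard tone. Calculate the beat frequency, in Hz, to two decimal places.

9.33 Hz

Source frequency f = v/λ = 338.9/1.153 = 293.9289 Hz.
f_beat = |293.9289 − 284.6| = 9.33 Hz.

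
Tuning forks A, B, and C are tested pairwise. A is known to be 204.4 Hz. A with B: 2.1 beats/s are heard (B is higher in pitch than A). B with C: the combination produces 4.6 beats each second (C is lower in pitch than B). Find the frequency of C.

B is above A, so f_B = 204.4 + 2.1 = 206.5 Hz.
C is below B, so f_C = 206.5 − 4.6 = 201.9 Hz.

201.9 Hz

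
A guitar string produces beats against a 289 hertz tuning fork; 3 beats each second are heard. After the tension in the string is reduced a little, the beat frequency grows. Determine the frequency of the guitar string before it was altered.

286 Hz

|f − 289| = 3, so the guitar string was at either 286 Hz or 292 Hz.
Lower tension means lower frequency; the adjustment lowers the guitar string's frequency.
The beat rate rose, so the adjustment moved the guitar string further from 289 Hz — it was already below the reference.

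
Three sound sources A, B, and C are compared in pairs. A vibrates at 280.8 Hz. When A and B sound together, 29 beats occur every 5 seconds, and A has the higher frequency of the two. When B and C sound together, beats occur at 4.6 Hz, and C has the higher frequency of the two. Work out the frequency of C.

A–B: Beat frequency = 29/5 = 5.8 Hz.
B is below A, so f_B = 280.8 − 5.8 = 275 Hz.
C is above B, so f_C = 275 + 4.6 = 279.6 Hz.

279.6 Hz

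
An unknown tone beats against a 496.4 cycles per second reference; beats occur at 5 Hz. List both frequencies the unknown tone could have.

|f − 496.4| = 5, so f = 496.4 ± 5.

491.4 Hz or 501.4 Hz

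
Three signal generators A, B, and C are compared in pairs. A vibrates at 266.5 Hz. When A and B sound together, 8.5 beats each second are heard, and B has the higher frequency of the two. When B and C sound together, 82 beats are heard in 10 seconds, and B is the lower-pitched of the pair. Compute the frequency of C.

B is above A, so f_B = 266.5 + 8.5 = 275 Hz.
B–C: Beat frequency = 82/10 = 8.2 Hz.
C is above B, so f_C = 275 + 8.2 = 283.2 Hz.

283.2 Hz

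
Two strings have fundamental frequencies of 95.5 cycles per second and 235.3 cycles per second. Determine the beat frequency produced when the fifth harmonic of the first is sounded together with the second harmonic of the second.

6.9 Hz

Fifth harmonic of the first: 5·95.5 = 477.5 Hz.
Second harmonic of the second: 2·235.3 = 470.6 Hz.
f_beat = |477.5 − 470.6| = 6.9 Hz.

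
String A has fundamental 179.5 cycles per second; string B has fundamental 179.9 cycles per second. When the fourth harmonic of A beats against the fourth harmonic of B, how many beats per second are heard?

Fourth harmonic of the first: 4·179.5 = 718.0 Hz.
Fourth harmonic of the second: 4·179.9 = 719.6 Hz.
f_beat = |718.0 − 719.6| = 1.6 Hz.

1.6 Hz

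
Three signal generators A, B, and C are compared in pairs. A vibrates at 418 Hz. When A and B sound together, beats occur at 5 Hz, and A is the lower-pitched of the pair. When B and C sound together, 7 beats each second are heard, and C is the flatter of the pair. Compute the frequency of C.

416 Hz

B is above A, so f_B = 418 + 5 = 423 Hz.
C is below B, so f_C = 423 − 7 = 416 Hz.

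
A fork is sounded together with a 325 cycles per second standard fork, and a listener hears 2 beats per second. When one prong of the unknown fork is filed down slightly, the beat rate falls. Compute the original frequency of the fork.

|f − 325| = 2, so the fork was at either 323 Hz or 327 Hz.
Filing a prong removes mass and raises the fork's frequency; the adjustment raises the fork's frequency.
The beat rate fell, so the adjustment moved the fork toward 325 Hz — it must have started below the reference.

323 Hz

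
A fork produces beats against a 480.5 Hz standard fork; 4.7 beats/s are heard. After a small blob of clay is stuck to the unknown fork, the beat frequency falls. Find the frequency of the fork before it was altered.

|f − 480.5| = 4.7, so the fork was at either 475.8 Hz or 485.2 Hz.
Adding mass to a fork lowers its frequency; the adjustment lowers the fork's frequency.
The beat rate fell, so the adjustment moved the fork toward 480.5 Hz — it must have started above the reference.

485.2 Hz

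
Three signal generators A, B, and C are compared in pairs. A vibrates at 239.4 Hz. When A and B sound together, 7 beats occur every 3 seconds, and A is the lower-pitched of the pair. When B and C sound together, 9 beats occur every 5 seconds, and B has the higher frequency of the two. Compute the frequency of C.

239.9333 Hz

A–B: Beat frequency = 7/3 = 2.3333 Hz.
B is above A, so f_B = 239.4 + 2.3333 = 241.7333 Hz.
B–C: Beat frequency = 9/5 = 1.8 Hz.
C is below B, so f_C = 241.7333 − 1.8 = 239.9333 Hz.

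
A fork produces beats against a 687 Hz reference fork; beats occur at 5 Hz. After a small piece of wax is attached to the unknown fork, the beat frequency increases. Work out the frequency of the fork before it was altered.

682 Hz

|f − 687| = 5, so the fork was at either 682 Hz or 692 Hz.
Loading a fork with wax lowers its frequency; the adjustment lowers the fork's frequency.
The beat rate rose, so the adjustment moved the fork further from 687 Hz — it was already below the reference.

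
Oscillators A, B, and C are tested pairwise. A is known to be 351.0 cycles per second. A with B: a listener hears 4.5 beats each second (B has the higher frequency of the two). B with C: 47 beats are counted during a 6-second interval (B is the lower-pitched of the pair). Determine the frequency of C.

363.3333 Hz

B is above A, so f_B = 351.0 + 4.5 = 355.5 Hz.
B–C: Beat frequency = 47/6 = 7.8333 Hz.
C is above B, so f_C = 355.5 + 7.8333 = 363.3333 Hz.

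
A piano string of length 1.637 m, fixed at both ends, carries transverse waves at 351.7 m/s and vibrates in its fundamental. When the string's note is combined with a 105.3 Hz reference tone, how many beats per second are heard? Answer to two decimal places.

2.12 Hz

For a string fixed at both ends, f_n = n·v/(2L) = 1·351.7/(2·1.637) = 107.4221 Hz.
f_beat = |107.4221 − 105.3| = 2.12 Hz.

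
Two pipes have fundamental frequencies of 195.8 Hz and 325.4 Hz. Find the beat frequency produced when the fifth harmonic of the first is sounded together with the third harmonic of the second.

Fifth harmonic of the first: 5·195.8 = 979.0 Hz.
Third harmonic of the second: 3·325.4 = 976.2 Hz.
f_beat = |979.0 − 976.2| = 2.8 Hz.

2.8 Hz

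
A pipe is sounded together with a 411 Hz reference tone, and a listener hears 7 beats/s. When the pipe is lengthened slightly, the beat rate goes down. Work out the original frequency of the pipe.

418 Hz

|f − 411| = 7, so the pipe was at either 404 Hz or 418 Hz.
A longer pipe has a lower fundamental; the adjustment lowers the pipe's frequency.
The beat rate fell, so the adjustment moved the pipe toward 411 Hz — it must have started above the reference.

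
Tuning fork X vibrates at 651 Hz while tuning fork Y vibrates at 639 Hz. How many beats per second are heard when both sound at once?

12 Hz

Beats arise from superposition of two nearby frequencies; the beat rate is |f₁ − f₂|.
|651 − 639| = 12 Hz.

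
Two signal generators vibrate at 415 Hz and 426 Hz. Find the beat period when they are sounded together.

0.091 s

f_beat = |415 − 426| = 11 Hz.
Beat period T = 1 / f_beat = 1 / 11 s.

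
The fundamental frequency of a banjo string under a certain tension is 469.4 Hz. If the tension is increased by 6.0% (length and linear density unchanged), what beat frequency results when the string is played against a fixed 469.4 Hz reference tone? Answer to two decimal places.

For a string, f ∝ √T, so the new frequency is 469.4·√1.060 = 483.2769 Hz.
f_beat = |483.2769 − 469.4| = 13.88 Hz.

13.88 Hz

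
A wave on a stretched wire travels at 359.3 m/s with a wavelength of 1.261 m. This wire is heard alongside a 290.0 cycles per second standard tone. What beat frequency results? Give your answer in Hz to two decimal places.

5.07 Hz

Source frequency f = v/λ = 359.3/1.261 = 284.9326 Hz.
f_beat = |284.9326 − 290.0| = 5.07 Hz.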